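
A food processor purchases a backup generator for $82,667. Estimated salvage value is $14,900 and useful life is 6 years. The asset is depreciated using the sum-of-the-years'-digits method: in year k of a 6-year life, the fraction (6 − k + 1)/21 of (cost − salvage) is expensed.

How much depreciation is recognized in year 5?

Depreciable base = $82,667 − $14,900 = $67,767.
Sum of the years' digits = 6+5+4+3+2+1 = 21.
Year 1: $67,767 × 6/21 = $19,362. Book value $63,305.
Year 2: $67,767 × 5/21 = $16,135. Book value $47,170.
Year 3: $67,767 × 4/21 = $12,908. Book value $34,262.
Year 4: $67,767 × 3/21 = $9,681. Book value $24,581.
Year 5: $67,767 × 2/21 = $6,454. Book value $18,127.

$6,454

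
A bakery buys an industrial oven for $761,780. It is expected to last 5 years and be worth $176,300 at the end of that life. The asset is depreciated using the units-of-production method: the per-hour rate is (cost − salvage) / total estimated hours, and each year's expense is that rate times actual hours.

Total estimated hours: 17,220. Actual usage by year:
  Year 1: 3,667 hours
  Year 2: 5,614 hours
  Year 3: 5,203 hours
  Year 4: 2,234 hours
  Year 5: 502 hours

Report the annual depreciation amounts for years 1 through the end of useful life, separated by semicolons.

Depreciable base = $761,780 − $176,300 = $585,480.
Rate = $585,480 / 17,220 hours = $34 per hour.
Year 1: 3,667 × $34 = $124,678. Book value $637,102.
Year 2: 5,614 × $34 = $190,876. Book value $446,226.
Year 3: 5,203 × $34 = $176,902. Book value $269,324.
Year 4: 2,234 × $34 = $75,956. Book value $193,368.
Year 5: 502 × $34 = $17,068. Book value $176,300.

$124,678; $190,876; $176,902; $75,956; $17,068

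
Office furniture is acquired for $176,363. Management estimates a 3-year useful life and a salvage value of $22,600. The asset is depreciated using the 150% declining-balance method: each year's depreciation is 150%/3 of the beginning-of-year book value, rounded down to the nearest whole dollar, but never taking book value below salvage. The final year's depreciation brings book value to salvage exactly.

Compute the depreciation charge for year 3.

$21,491

Depreciable base = $176,363 − $22,600 = $153,763.
Year 1: ⌊$176,363 × 150%/3⌋ = $88,181. Book value $88,182.
Year 2: ⌊$88,182 × 150%/3⌋ = $44,091. Book value $44,091.
Year 3 (final): $44,091 − $22,600 = $21,491. Book value $22,600.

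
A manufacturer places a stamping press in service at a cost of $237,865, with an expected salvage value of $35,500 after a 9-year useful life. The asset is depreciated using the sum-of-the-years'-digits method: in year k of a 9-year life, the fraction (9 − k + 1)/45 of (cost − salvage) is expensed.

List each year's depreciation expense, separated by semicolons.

Depreciable base = $237,865 − $35,500 = $202,365.
Sum of the years' digits = 9+8+7+6+5+4+3+2+1 = 45.
Year 1: $202,365 × 9/45 = $40,473. Book value $197,392.
Year 2: $202,365 × 8/45 = $35,976. Book value $161,416.
Year 3: $202,365 × 7/45 = $31,479. Book value $129,937.
Year 4: $202,365 × 6/45 = $26,982. Book value $102,955.
Year 5: $202,365 × 5/45 = $22,485. Book value $80,470.
Year 6: $202,365 × 4/45 = $17,988. Book value $62,482.
Year 7: $202,365 × 3/45 = $13,491. Book value $48,991.
Year 8: $202,365 × 2/45 = $8,994. Book value $39,997.
Year 9: $202,365 × 1/45 = $4,497. Book value $35,500.

$40,473; $35,976; $31,479; $26,982; $22,485; $17,988; $13,491; $8,994; $4,497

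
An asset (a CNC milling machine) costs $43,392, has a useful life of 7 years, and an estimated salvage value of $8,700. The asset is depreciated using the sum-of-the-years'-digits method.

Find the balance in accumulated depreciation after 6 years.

$33,453

Depreciable base = $43,392 − $8,700 = $34,692.
Sum of the years' digits = 7+6+5+4+3+2+1 = 28.
Year 1: $34,692 × 7/28 = $8,673. Book value $34,719.
Year 2: $34,692 × 6/28 = $7,434. Book value $27,285.
Year 3: $34,692 × 5/28 = $6,195. Book value $21,090.
Year 4: $34,692 × 4/28 = $4,956. Book value $16,134.
Year 5: $34,692 × 3/28 = $3,717. Book value $12,417.
Year 6: $34,692 × 2/28 = $2,478. Book value $9,939.
Accumulated through year 6 = $43,392 − $9,939 = $33,453.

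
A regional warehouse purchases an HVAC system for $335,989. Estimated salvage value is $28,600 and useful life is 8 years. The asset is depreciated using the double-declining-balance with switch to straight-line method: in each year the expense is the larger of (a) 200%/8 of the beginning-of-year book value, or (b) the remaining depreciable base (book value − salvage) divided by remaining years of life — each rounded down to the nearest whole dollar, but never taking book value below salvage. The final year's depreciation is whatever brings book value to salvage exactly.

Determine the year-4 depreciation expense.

Depreciable base = $335,989 − $28,600 = $307,389.
Year 1: DB = ⌊$335,989 × 200%/8⌋ = $83,997; SL = ⌊$307,389/8⌋ = $38,423 → take DB $83,997. Book value $251,992.
Year 2: DB = ⌊$251,992 × 200%/8⌋ = $62,998; SL = ⌊$223,392/7⌋ = $31,913 → take DB $62,998. Book value $188,994.
Year 3: DB = ⌊$188,994 × 200%/8⌋ = $47,248; SL = ⌊$160,394/6⌋ = $26,732 → take DB $47,248. Book value $141,746.
Year 4: DB = ⌊$141,746 × 200%/8⌋ = $35,436; SL = ⌊$113,146/5⌋ = $22,629 → take DB $35,436. Book value $106,310.

$35,436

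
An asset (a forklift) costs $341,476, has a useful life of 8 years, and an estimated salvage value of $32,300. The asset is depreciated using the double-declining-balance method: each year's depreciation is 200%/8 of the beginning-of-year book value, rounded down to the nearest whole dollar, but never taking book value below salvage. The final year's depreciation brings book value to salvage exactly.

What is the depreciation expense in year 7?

$15,194

Depreciable base = $341,476 − $32,300 = $309,176.
Year 1: ⌊$341,476 × 200%/8⌋ = $85,369. Book value $256,107.
Year 2: ⌊$256,107 × 200%/8⌋ = $64,026. Book value $192,081.
Year 3: ⌊$192,081 × 200%/8⌋ = $48,020. Book value $144,061.
Year 4: ⌊$144,061 × 200%/8⌋ = $36,015. Book value $108,046.
Year 5: ⌊$108,046 × 200%/8⌋ = $27,011. Book value $81,035.
Year 6: ⌊$81,035 × 200%/8⌋ = $20,258. Book value $60,777.
Year 7: ⌊$60,777 × 200%/8⌋ = $15,194. Book value $45,583.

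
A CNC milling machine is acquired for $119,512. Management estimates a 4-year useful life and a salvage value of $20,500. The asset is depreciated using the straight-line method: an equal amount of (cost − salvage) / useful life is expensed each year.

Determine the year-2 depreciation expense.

$24,753

Depreciable base = $119,512 − $20,500 = $99,012.
Annual expense = $99,012 / 4 = $24,753.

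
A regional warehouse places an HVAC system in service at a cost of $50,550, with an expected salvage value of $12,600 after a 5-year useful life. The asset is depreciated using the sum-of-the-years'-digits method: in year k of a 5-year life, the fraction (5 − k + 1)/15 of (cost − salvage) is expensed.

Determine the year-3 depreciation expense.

$7,590

Depreciable base = $50,550 − $12,600 = $37,950.
Sum of the years' digits = 5+4+3+2+1 = 15.
Year 1: $37,950 × 5/15 = $12,650. Book value $37,900.
Year 2: $37,950 × 4/15 = $10,120. Book value $27,780.
Year 3: $37,950 × 3/15 = $7,590. Book value $20,190.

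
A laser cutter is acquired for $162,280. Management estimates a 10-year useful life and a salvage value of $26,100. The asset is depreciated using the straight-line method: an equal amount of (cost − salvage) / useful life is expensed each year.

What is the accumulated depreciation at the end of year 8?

$108,944

Depreciable base = $162,280 − $26,100 = $136,180.
Annual expense = $136,180 / 10 = $13,618.
End of year 1: book value $148,662.
End of year 2: book value $135,044.
End of year 3: book value $121,426.
End of year 4: book value $107,808.
End of year 5: book value $94,190.
End of year 6: book value $80,572.
End of year 7: book value $66,954.
End of year 8: book value $53,336.
Accumulated through year 8 = $162,280 − $53,336 = $108,944.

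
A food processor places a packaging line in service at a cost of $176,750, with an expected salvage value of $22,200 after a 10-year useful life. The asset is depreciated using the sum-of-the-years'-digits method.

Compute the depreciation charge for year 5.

$16,860

Depreciable base = $176,750 − $22,200 = $154,550.
Sum of the years' digits = 10+9+8+7+6+5+4+3+2+1 = 55.
Year 1: $154,550 × 10/55 = $28,100. Book value $148,650.
Year 2: $154,550 × 9/55 = $25,290. Book value $123,360.
Year 3: $154,550 × 8/55 = $22,480. Book value $100,880.
Year 4: $154,550 × 7/55 = $19,670. Book value $81,210.
Year 5: $154,550 × 6/55 = $16,860. Book value $64,350.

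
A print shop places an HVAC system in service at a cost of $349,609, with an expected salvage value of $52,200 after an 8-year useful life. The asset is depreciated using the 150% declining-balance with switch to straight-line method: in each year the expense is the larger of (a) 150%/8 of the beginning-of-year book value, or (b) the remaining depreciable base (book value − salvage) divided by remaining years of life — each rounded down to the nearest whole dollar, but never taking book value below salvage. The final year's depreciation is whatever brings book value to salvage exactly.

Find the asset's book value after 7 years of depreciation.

$76,066

Depreciable base = $349,609 − $52,200 = $297,409.
Year 1: DB = ⌊$349,609 × 150%/8⌋ = $65,551; SL = ⌊$297,409/8⌋ = $37,176 → take DB $65,551. Book value $284,058.
Year 2: DB = ⌊$284,058 × 150%/8⌋ = $53,260; SL = ⌊$231,858/7⌋ = $33,122 → take DB $53,260. Book value $230,798.
Year 3: DB = ⌊$230,798 × 150%/8⌋ = $43,274; SL = ⌊$178,598/6⌋ = $29,766 → take DB $43,274. Book value $187,524.
Year 4: DB = ⌊$187,524 × 150%/8⌋ = $35,160; SL = ⌊$135,324/5⌋ = $27,064 → take DB $35,160. Book value $152,364.
Year 5: DB = ⌊$152,364 × 150%/8⌋ = $28,568; SL = ⌊$100,164/4⌋ = $25,041 → take DB $28,568. Book value $123,796.
Year 6: DB = ⌊$123,796 × 150%/8⌋ = $23,211; SL = ⌊$71,596/3⌋ = $23,865 → take SL $23,865. Book value $99,931.
Year 7: DB = ⌊$99,931 × 150%/8⌋ = $18,737; SL = ⌊$47,731/2⌋ = $23,865 → take SL $23,865. Book value $76,066.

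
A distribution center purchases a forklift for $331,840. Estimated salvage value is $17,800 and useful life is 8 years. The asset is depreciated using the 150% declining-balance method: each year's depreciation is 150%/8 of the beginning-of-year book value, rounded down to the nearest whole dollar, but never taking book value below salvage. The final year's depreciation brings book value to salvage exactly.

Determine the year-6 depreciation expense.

$22,031

Depreciable base = $331,840 − $17,800 = $314,040.
Year 1: ⌊$331,840 × 150%/8⌋ = $62,220. Book value $269,620.
Year 2: ⌊$269,620 × 150%/8⌋ = $50,553. Book value $219,067.
Year 3: ⌊$219,067 × 150%/8⌋ = $41,075. Book value $177,992.
Year 4: ⌊$177,992 × 150%/8⌋ = $33,373. Book value $144,619.
Year 5: ⌊$144,619 × 150%/8⌋ = $27,116. Book value $117,503.
Year 6: ⌊$117,503 × 150%/8⌋ = $22,031. Book value $95,472.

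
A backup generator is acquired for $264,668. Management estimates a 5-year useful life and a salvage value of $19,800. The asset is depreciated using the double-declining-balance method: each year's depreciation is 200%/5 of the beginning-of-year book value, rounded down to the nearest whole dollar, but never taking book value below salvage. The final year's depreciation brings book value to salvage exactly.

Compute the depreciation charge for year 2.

Depreciable base = $264,668 − $19,800 = $244,868.
Year 1: ⌊$264,668 × 200%/5⌋ = $105,867. Book value $158,801.
Year 2: ⌊$158,801 × 200%/5⌋ = $63,520. Book value $95,281.

$63,520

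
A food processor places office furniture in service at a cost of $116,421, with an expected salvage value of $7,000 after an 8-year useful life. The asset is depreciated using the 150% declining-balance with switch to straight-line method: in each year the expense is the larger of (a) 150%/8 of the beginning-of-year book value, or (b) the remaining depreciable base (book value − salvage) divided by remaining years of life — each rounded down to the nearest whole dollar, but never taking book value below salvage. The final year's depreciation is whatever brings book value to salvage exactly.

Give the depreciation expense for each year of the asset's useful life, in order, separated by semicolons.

$21,828; $17,736; $14,410; $11,708; $10,934; $10,935; $10,935; $10,935

Depreciable base = $116,421 − $7,000 = $109,421.
Year 1: DB = ⌊$116,421 × 150%/8⌋ = $21,828; SL = ⌊$109,421/8⌋ = $13,677 → take DB $21,828. Book value $94,593.
Year 2: DB = ⌊$94,593 × 150%/8⌋ = $17,736; SL = ⌊$87,593/7⌋ = $12,513 → take DB $17,736. Book value $76,857.
Year 3: DB = ⌊$76,857 × 150%/8⌋ = $14,410; SL = ⌊$69,857/6⌋ = $11,642 → take DB $14,410. Book value $62,447.
Year 4: DB = ⌊$62,447 × 150%/8⌋ = $11,708; SL = ⌊$55,447/5⌋ = $11,089 → take DB $11,708. Book value $50,739.
Year 5: DB = ⌊$50,739 × 150%/8⌋ = $9,513; SL = ⌊$43,739/4⌋ = $10,934 → take SL $10,934. Book value $39,805.
Year 6: DB = ⌊$39,805 × 150%/8⌋ = $7,463; SL = ⌊$32,805/3⌋ = $10,935 → take SL $10,935. Book value $28,870.
Year 7: DB = ⌊$28,870 × 150%/8⌋ = $5,413; SL = ⌊$21,870/2⌋ = $10,935 → take SL $10,935. Book value $17,935.
Year 8 (final): $17,935 − $7,000 = $10,935. Book value $7,000.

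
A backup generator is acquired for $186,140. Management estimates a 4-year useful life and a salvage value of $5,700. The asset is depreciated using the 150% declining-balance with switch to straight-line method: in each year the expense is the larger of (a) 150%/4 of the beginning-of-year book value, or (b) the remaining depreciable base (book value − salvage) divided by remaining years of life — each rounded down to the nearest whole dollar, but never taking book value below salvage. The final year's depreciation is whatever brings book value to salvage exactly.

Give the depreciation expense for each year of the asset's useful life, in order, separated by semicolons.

$69,802; $43,626; $33,506; $33,506

Depreciable base = $186,140 − $5,700 = $180,440.
Year 1: DB = ⌊$186,140 × 150%/4⌋ = $69,802; SL = ⌊$180,440/4⌋ = $45,110 → take DB $69,802. Book value $116,338.
Year 2: DB = ⌊$116,338 × 150%/4⌋ = $43,626; SL = ⌊$110,638/3⌋ = $36,879 → take DB $43,626. Book value $72,712.
Year 3: DB = ⌊$72,712 × 150%/4⌋ = $27,267; SL = ⌊$67,012/2⌋ = $33,506 → take SL $33,506. Book value $39,206.
Year 4 (final): $39,206 − $5,700 = $33,506. Book value $5,700.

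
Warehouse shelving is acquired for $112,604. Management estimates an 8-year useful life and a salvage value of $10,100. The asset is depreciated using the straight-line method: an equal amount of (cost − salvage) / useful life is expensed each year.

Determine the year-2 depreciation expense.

Depreciable base = $112,604 − $10,100 = $102,504.
Annual expense = $102,504 / 8 = $12,813.

$12,813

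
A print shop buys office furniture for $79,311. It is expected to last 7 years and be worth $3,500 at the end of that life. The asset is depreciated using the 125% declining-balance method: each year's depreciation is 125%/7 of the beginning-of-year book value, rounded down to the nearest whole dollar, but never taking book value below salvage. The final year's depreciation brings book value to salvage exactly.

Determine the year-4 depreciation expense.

$7,850

Depreciable base = $79,311 − $3,500 = $75,811.
Year 1: ⌊$79,311 × 125%/7⌋ = $14,162. Book value $65,149.
Year 2: ⌊$65,149 × 125%/7⌋ = $11,633. Book value $53,516.
Year 3: ⌊$53,516 × 125%/7⌋ = $9,556. Book value $43,960.
Year 4: ⌊$43,960 × 125%/7⌋ = $7,850. Book value $36,110.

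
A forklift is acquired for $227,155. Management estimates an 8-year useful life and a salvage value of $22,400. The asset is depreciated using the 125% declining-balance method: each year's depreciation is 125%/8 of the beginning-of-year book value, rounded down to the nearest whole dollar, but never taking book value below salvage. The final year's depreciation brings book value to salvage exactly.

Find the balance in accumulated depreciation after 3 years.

$90,707

Depreciable base = $227,155 − $22,400 = $204,755.
Year 1: ⌊$227,155 × 125%/8⌋ = $35,492. Book value $191,663.
Year 2: ⌊$191,663 × 125%/8⌋ = $29,947. Book value $161,716.
Year 3: ⌊$161,716 × 125%/8⌋ = $25,268. Book value $136,448.
Accumulated through year 3 = $227,155 − $136,448 = $90,707.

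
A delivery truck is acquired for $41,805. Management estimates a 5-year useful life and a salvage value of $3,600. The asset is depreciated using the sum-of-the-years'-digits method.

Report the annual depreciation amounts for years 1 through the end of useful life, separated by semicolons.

Depreciable base = $41,805 − $3,600 = $38,205.
Sum of the years' digits = 5+4+3+2+1 = 15.
Year 1: $38,205 × 5/15 = $12,735. Book value $29,070.
Year 2: $38,205 × 4/15 = $10,188. Book value $18,882.
Year 3: $38,205 × 3/15 = $7,641. Book value $11,241.
Year 4: $38,205 × 2/15 = $5,094. Book value $6,147.
Year 5: $38,205 × 1/15 = $2,547. Book value $3,600.

$12,735; $10,188; $7,641; $5,094; $2,547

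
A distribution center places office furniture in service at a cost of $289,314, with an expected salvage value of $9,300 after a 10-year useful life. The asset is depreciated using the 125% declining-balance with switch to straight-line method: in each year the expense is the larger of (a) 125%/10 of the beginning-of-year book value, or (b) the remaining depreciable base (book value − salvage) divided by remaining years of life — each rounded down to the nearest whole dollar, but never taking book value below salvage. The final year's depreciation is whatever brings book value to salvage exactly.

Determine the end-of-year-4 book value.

$167,460

Depreciable base = $289,314 − $9,300 = $280,014.
Year 1: DB = ⌊$289,314 × 125%/10⌋ = $36,164; SL = ⌊$280,014/10⌋ = $28,001 → take DB $36,164. Book value $253,150.
Year 2: DB = ⌊$253,150 × 125%/10⌋ = $31,643; SL = ⌊$243,850/9⌋ = $27,094 → take DB $31,643. Book value $221,507.
Year 3: DB = ⌊$221,507 × 125%/10⌋ = $27,688; SL = ⌊$212,207/8⌋ = $26,525 → take DB $27,688. Book value $193,819.
Year 4: DB = ⌊$193,819 × 125%/10⌋ = $24,227; SL = ⌊$184,519/7⌋ = $26,359 → take SL $26,359. Book value $167,460.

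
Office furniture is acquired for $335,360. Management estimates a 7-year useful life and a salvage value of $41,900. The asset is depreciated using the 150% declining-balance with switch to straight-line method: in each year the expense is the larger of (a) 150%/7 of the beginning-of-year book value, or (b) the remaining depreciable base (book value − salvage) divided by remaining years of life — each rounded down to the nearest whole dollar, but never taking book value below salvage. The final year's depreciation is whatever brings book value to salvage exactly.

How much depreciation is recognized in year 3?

Depreciable base = $335,360 − $41,900 = $293,460.
Year 1: DB = ⌊$335,360 × 150%/7⌋ = $71,862; SL = ⌊$293,460/7⌋ = $41,922 → take DB $71,862. Book value $263,498.
Year 2: DB = ⌊$263,498 × 150%/7⌋ = $56,463; SL = ⌊$221,598/6⌋ = $36,933 → take DB $56,463. Book value $207,035.
Year 3: DB = ⌊$207,035 × 150%/7⌋ = $44,364; SL = ⌊$165,135/5⌋ = $33,027 → take DB $44,364. Book value $162,671.

$44,364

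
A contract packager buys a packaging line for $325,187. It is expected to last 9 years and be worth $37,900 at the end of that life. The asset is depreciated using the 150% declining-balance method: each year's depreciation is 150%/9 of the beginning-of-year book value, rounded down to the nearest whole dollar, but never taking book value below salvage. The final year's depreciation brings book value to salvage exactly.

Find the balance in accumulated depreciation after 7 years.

$234,432

Depreciable base = $325,187 − $37,900 = $287,287.
Year 1: ⌊$325,187 × 150%/9⌋ = $54,197. Book value $270,990.
Year 2: ⌊$270,990 × 150%/9⌋ = $45,165. Book value $225,825.
Year 3: ⌊$225,825 × 150%/9⌋ = $37,637. Book value $188,188.
Year 4: ⌊$188,188 × 150%/9⌋ = $31,364. Book value $156,824.
Year 5: ⌊$156,824 × 150%/9⌋ = $26,137. Book value $130,687.
Year 6: ⌊$130,687 × 150%/9⌋ = $21,781. Book value $108,906.
Year 7: ⌊$108,906 × 150%/9⌋ = $18,151. Book value $90,755.
Accumulated through year 7 = $325,187 − $90,755 = $234,432.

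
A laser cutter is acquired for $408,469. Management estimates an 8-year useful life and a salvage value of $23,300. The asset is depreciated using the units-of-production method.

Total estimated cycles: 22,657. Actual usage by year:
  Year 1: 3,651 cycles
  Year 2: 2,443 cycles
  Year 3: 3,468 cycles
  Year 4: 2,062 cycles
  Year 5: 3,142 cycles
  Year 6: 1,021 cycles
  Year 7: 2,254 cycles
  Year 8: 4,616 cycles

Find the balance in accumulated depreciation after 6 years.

Depreciable base = $408,469 − $23,300 = $385,169.
Rate = $385,169 / 22,657 cycles = $17 per cycle.
Year 1: 3,651 × $17 = $62,067. Book value $346,402.
Year 2: 2,443 × $17 = $41,531. Book value $304,871.
Year 3: 3,468 × $17 = $58,956. Book value $245,915.
Year 4: 2,062 × $17 = $35,054. Book value $210,861.
Year 5: 3,142 × $17 = $53,414. Book value $157,447.
Year 6: 1,021 × $17 = $17,357. Book value $140,090.
Accumulated through year 6 = $408,469 − $140,090 = $268,379.

$268,379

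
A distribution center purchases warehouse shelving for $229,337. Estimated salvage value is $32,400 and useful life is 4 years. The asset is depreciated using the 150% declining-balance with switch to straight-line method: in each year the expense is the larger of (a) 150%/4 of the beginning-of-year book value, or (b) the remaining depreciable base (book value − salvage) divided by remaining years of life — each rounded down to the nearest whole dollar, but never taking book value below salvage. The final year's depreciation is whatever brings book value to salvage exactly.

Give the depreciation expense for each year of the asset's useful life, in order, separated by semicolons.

$86,001; $53,751; $33,594; $23,591

Depreciable base = $229,337 − $32,400 = $196,937.
Year 1: DB = ⌊$229,337 × 150%/4⌋ = $86,001; SL = ⌊$196,937/4⌋ = $49,234 → take DB $86,001. Book value $143,336.
Year 2: DB = ⌊$143,336 × 150%/4⌋ = $53,751; SL = ⌊$110,936/3⌋ = $36,978 → take DB $53,751. Book value $89,585.
Year 3: DB = ⌊$89,585 × 150%/4⌋ = $33,594; SL = ⌊$57,185/2⌋ = $28,592 → take DB $33,594. Book value $55,991.
Year 4 (final): $55,991 − $32,400 = $23,591. Book value $32,400.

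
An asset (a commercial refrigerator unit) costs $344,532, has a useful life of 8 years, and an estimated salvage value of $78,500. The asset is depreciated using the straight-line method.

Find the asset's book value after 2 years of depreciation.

Depreciable base = $344,532 − $78,500 = $266,032.
Annual expense = $266,032 / 8 = $33,254.
End of year 1: book value $311,278.
End of year 2: book value $278,024.

$278,024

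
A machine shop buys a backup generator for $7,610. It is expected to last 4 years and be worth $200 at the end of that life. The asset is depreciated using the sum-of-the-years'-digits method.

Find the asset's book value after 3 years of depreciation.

Depreciable base = $7,610 − $200 = $7,410.
Sum of the years' digits = 4+3+2+1 = 10.
Year 1: $7,410 × 4/10 = $2,964. Book value $4,646.
Year 2: $7,410 × 3/10 = $2,223. Book value $2,423.
Year 3: $7,410 × 2/10 = $1,482. Book value $941.

$941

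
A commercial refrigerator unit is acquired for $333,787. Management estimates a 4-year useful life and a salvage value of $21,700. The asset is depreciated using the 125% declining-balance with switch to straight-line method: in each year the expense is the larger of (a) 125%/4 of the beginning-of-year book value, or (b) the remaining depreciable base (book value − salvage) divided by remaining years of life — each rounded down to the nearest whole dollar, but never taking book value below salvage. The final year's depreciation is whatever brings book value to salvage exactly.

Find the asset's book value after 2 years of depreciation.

$157,767

Depreciable base = $333,787 − $21,700 = $312,087.
Year 1: DB = ⌊$333,787 × 125%/4⌋ = $104,308; SL = ⌊$312,087/4⌋ = $78,021 → take DB $104,308. Book value $229,479.
Year 2: DB = ⌊$229,479 × 125%/4⌋ = $71,712; SL = ⌊$207,779/3⌋ = $69,259 → take DB $71,712. Book value $157,767.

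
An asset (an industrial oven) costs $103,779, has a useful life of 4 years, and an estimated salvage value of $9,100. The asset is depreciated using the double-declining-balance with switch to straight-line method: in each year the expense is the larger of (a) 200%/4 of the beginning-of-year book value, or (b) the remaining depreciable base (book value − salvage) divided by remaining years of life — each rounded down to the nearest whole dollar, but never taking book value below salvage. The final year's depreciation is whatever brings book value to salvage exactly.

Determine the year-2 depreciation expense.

$25,945

Depreciable base = $103,779 − $9,100 = $94,679.
Year 1: DB = ⌊$103,779 × 200%/4⌋ = $51,889; SL = ⌊$94,679/4⌋ = $23,669 → take DB $51,889. Book value $51,890.
Year 2: DB = ⌊$51,890 × 200%/4⌋ = $25,945; SL = ⌊$42,790/3⌋ = $14,263 → take DB $25,945. Book value $25,945.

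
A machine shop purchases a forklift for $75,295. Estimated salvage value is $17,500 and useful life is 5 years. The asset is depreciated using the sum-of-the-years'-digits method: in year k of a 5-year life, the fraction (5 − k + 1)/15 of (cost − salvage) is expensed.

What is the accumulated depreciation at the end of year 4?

$53,942

Depreciable base = $75,295 − $17,500 = $57,795.
Sum of the years' digits = 5+4+3+2+1 = 15.
Year 1: $57,795 × 5/15 = $19,265. Book value $56,030.
Year 2: $57,795 × 4/15 = $15,412. Book value $40,618.
Year 3: $57,795 × 3/15 = $11,559. Book value $29,059.
Year 4: $57,795 × 2/15 = $7,706. Book value $21,353.
Accumulated through year 4 = $75,295 − $21,353 = $53,942.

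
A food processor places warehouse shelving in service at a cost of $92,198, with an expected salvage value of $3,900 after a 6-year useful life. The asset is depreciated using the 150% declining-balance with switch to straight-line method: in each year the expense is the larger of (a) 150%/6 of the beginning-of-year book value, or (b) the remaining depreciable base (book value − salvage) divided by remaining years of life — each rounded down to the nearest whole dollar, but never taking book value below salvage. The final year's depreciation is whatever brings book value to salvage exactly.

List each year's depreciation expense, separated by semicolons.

Depreciable base = $92,198 − $3,900 = $88,298.
Year 1: DB = ⌊$92,198 × 150%/6⌋ = $23,049; SL = ⌊$88,298/6⌋ = $14,716 → take DB $23,049. Book value $69,149.
Year 2: DB = ⌊$69,149 × 150%/6⌋ = $17,287; SL = ⌊$65,249/5⌋ = $13,049 → take DB $17,287. Book value $51,862.
Year 3: DB = ⌊$51,862 × 150%/6⌋ = $12,965; SL = ⌊$47,962/4⌋ = $11,990 → take DB $12,965. Book value $38,897.
Year 4: DB = ⌊$38,897 × 150%/6⌋ = $9,724; SL = ⌊$34,997/3⌋ = $11,665 → take SL $11,665. Book value $27,232.
Year 5: DB = ⌊$27,232 × 150%/6⌋ = $6,808; SL = ⌊$23,332/2⌋ = $11,666 → take SL $11,666. Book value $15,566.
Year 6 (final): $15,566 − $3,900 = $11,666. Book value $3,900.

$23,049; $17,287; $12,965; $11,665; $11,666; $11,666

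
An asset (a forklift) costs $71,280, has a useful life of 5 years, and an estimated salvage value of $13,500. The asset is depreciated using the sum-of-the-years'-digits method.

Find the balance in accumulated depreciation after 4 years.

Depreciable base = $71,280 − $13,500 = $57,780.
Sum of the years' digits = 5+4+3+2+1 = 15.
Year 1: $57,780 × 5/15 = $19,260. Book value $52,020.
Year 2: $57,780 × 4/15 = $15,408. Book value $36,612.
Year 3: $57,780 × 3/15 = $11,556. Book value $25,056.
Year 4: $57,780 × 2/15 = $7,704. Book value $17,352.
Accumulated through year 4 = $71,280 − $17,352 = $53,928.

$53,928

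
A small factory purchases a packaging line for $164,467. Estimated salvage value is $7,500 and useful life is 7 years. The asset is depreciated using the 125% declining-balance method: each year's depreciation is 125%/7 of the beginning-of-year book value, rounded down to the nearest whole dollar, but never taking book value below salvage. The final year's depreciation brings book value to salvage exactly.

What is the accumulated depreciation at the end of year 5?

$102,958

Depreciable base = $164,467 − $7,500 = $156,967.
Year 1: ⌊$164,467 × 125%/7⌋ = $29,369. Book value $135,098.
Year 2: ⌊$135,098 × 125%/7⌋ = $24,124. Book value $110,974.
Year 3: ⌊$110,974 × 125%/7⌋ = $19,816. Book value $91,158.
Year 4: ⌊$91,158 × 125%/7⌋ = $16,278. Book value $74,880.
Year 5: ⌊$74,880 × 125%/7⌋ = $13,371. Book value $61,509.
Accumulated through year 5 = $164,467 − $61,509 = $102,958.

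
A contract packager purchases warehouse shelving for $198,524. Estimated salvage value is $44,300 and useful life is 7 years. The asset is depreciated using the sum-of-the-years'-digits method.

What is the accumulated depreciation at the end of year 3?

Depreciable base = $198,524 − $44,300 = $154,224.
Sum of the years' digits = 7+6+5+4+3+2+1 = 28.
Year 1: $154,224 × 7/28 = $38,556. Book value $159,968.
Year 2: $154,224 × 6/28 = $33,048. Book value $126,920.
Year 3: $154,224 × 5/28 = $27,540. Book value $99,380.
Accumulated through year 3 = $198,524 − $99,380 = $99,144.

$99,144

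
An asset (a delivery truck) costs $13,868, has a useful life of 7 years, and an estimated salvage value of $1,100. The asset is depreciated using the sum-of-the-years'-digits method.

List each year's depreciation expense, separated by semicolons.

Depreciable base = $13,868 − $1,100 = $12,768.
Sum of the years' digits = 7+6+5+4+3+2+1 = 28.
Year 1: $12,768 × 7/28 = $3,192. Book value $10,676.
Year 2: $12,768 × 6/28 = $2,736. Book value $7,940.
Year 3: $12,768 × 5/28 = $2,280. Book value $5,660.
Year 4: $12,768 × 4/28 = $1,824. Book value $3,836.
Year 5: $12,768 × 3/28 = $1,368. Book value $2,468.
Year 6: $12,768 × 2/28 = $912. Book value $1,556.
Year 7: $12,768 × 1/28 = $456. Book value $1,100.

$3,192; $2,736; $2,280; $1,824; $1,368; $912; $456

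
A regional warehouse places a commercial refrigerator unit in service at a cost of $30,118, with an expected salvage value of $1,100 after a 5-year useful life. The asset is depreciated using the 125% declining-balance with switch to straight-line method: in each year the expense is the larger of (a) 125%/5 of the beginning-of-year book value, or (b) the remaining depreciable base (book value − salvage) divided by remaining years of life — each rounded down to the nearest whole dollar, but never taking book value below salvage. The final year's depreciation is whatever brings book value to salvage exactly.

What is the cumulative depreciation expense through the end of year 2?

Depreciable base = $30,118 − $1,100 = $29,018.
Year 1: DB = ⌊$30,118 × 125%/5⌋ = $7,529; SL = ⌊$29,018/5⌋ = $5,803 → take DB $7,529. Book value $22,589.
Year 2: DB = ⌊$22,589 × 125%/5⌋ = $5,647; SL = ⌊$21,489/4⌋ = $5,372 → take DB $5,647. Book value $16,942.
Accumulated through year 2 = $30,118 − $16,942 = $13,176.

$13,176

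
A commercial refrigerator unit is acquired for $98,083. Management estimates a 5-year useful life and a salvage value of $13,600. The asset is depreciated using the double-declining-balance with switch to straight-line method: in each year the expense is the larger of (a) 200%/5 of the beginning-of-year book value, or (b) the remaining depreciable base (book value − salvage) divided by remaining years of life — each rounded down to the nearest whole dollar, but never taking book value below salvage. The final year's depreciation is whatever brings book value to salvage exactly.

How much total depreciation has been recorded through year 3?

Depreciable base = $98,083 − $13,600 = $84,483.
Year 1: DB = ⌊$98,083 × 200%/5⌋ = $39,233; SL = ⌊$84,483/5⌋ = $16,896 → take DB $39,233. Book value $58,850.
Year 2: DB = ⌊$58,850 × 200%/5⌋ = $23,540; SL = ⌊$45,250/4⌋ = $11,312 → take DB $23,540. Book value $35,310.
Year 3: DB = ⌊$35,310 × 200%/5⌋ = $14,124; SL = ⌊$21,710/3⌋ = $7,236 → take DB $14,124. Book value $21,186.
Accumulated through year 3 = $98,083 − $21,186 = $76,897.

$76,897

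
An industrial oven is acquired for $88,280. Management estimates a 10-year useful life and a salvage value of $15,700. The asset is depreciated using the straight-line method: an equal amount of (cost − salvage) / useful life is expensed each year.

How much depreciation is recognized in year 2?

Depreciable base = $88,280 − $15,700 = $72,580.
Annual expense = $72,580 / 10 = $7,258.

$7,258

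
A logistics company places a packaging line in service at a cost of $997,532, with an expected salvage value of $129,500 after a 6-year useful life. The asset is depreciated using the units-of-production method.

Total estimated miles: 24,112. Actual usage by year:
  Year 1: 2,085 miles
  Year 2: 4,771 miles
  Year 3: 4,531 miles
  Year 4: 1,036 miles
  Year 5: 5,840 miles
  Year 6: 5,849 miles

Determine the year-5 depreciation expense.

Depreciable base = $997,532 − $129,500 = $868,032.
Rate = $868,032 / 24,112 miles = $36 per mile.
Year 1: 2,085 × $36 = $75,060. Book value $922,472.
Year 2: 4,771 × $36 = $171,756. Book value $750,716.
Year 3: 4,531 × $36 = $163,116. Book value $587,600.
Year 4: 1,036 × $36 = $37,296. Book value $550,304.
Year 5: 5,840 × $36 = $210,240. Book value $340,064.

$210,240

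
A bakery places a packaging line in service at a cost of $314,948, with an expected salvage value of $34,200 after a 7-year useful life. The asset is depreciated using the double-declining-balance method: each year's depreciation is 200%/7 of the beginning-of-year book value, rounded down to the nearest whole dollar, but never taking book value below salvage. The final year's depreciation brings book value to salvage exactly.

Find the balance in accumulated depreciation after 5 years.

Depreciable base = $314,948 − $34,200 = $280,748.
Year 1: ⌊$314,948 × 200%/7⌋ = $89,985. Book value $224,963.
Year 2: ⌊$224,963 × 200%/7⌋ = $64,275. Book value $160,688.
Year 3: ⌊$160,688 × 200%/7⌋ = $45,910. Book value $114,778.
Year 4: ⌊$114,778 × 200%/7⌋ = $32,793. Book value $81,985.
Year 5: ⌊$81,985 × 200%/7⌋ = $23,424. Book value $58,561.
Accumulated through year 5 = $314,948 − $58,561 = $256,387.

$256,387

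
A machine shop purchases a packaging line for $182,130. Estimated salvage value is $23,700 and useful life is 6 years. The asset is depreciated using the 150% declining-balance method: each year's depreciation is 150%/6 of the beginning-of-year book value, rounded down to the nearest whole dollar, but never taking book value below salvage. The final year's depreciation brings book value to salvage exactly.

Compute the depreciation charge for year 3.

Depreciable base = $182,130 − $23,700 = $158,430.
Year 1: ⌊$182,130 × 150%/6⌋ = $45,532. Book value $136,598.
Year 2: ⌊$136,598 × 150%/6⌋ = $34,149. Book value $102,449.
Year 3: ⌊$102,449 × 150%/6⌋ = $25,612. Book value $76,837.

$25,612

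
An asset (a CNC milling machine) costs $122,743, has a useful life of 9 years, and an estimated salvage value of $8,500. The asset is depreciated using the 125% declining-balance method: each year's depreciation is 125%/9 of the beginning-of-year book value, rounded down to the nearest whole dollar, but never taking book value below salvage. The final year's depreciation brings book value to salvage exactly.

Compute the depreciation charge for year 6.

Depreciable base = $122,743 − $8,500 = $114,243.
Year 1: ⌊$122,743 × 125%/9⌋ = $17,047. Book value $105,696.
Year 2: ⌊$105,696 × 125%/9⌋ = $14,680. Book value $91,016.
Year 3: ⌊$91,016 × 125%/9⌋ = $12,641. Book value $78,375.
Year 4: ⌊$78,375 × 125%/9⌋ = $10,885. Book value $67,490.
Year 5: ⌊$67,490 × 125%/9⌋ = $9,373. Book value $58,117.
Year 6: ⌊$58,117 × 125%/9⌋ = $8,071. Book value $50,046.

$8,071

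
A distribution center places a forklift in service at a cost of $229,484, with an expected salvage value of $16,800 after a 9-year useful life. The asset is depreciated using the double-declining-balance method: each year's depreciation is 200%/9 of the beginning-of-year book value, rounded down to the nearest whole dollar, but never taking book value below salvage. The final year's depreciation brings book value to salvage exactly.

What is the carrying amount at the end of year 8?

Depreciable base = $229,484 − $16,800 = $212,684.
Year 1: ⌊$229,484 × 200%/9⌋ = $50,996. Book value $178,488.
Year 2: ⌊$178,488 × 200%/9⌋ = $39,664. Book value $138,824.
Year 3: ⌊$138,824 × 200%/9⌋ = $30,849. Book value $107,975.
Year 4: ⌊$107,975 × 200%/9⌋ = $23,994. Book value $83,981.
Year 5: ⌊$83,981 × 200%/9⌋ = $18,662. Book value $65,319.
Year 6: ⌊$65,319 × 200%/9⌋ = $14,515. Book value $50,804.
Year 7: ⌊$50,804 × 200%/9⌋ = $11,289. Book value $39,515.
Year 8: ⌊$39,515 × 200%/9⌋ = $8,781. Book value $30,734.

$30,734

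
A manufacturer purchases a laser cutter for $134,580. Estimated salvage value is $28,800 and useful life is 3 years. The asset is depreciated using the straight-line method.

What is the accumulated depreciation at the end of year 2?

$70,520

Depreciable base = $134,580 − $28,800 = $105,780.
Annual expense = $105,780 / 3 = $35,260.
End of year 1: book value $99,320.
End of year 2: book value $64,060.
Accumulated through year 2 = $134,580 − $64,060 = $70,520.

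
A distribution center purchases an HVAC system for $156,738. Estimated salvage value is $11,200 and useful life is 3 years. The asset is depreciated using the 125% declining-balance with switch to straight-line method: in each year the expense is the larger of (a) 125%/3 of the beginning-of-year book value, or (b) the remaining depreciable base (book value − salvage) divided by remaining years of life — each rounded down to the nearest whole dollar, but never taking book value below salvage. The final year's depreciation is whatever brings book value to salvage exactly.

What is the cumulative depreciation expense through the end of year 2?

Depreciable base = $156,738 − $11,200 = $145,538.
Year 1: DB = ⌊$156,738 × 125%/3⌋ = $65,307; SL = ⌊$145,538/3⌋ = $48,512 → take DB $65,307. Book value $91,431.
Year 2: DB = ⌊$91,431 × 125%/3⌋ = $38,096; SL = ⌊$80,231/2⌋ = $40,115 → take SL $40,115. Book value $51,316.
Accumulated through year 2 = $156,738 − $51,316 = $105,422.

$105,422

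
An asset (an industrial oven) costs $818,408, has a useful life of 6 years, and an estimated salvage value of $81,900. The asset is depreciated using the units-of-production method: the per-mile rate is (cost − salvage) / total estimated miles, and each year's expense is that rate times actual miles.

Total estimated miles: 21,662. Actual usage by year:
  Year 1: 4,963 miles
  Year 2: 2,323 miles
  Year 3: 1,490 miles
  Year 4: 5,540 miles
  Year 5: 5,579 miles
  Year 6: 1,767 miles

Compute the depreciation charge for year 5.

Depreciable base = $818,408 − $81,900 = $736,508.
Rate = $736,508 / 21,662 miles = $34 per mile.
Year 1: 4,963 × $34 = $168,742. Book value $649,666.
Year 2: 2,323 × $34 = $78,982. Book value $570,684.
Year 3: 1,490 × $34 = $50,660. Book value $520,024.
Year 4: 5,540 × $34 = $188,360. Book value $331,664.
Year 5: 5,579 × $34 = $189,686. Book value $141,978.

$189,686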